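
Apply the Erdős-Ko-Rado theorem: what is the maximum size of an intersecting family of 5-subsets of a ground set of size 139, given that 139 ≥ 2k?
max |F| = C(138, 4) = 14463090

The Erdős-Ko-Rado theorem states: for n ≥ 2k, an intersecting family of k-subsets of an n-element set has size at most C(n − 1, k − 1), with equality for 'star' families {A ⊆ [n] : |A| = k, i ∈ A} (fix an element i). For n = 139, k = 5: C(138, 4) = 14463090.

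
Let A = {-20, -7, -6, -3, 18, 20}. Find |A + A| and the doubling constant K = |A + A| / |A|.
K = |A + A| / |A| = 21/6 = 7/2

Enumerate A + A = {a + b : a, b ∈ A}. With |A| = 6, there are |A|^2 = 36 ordered sum pairs; collecting distinct values, A + A = {-40, -27, -26, -23, -14, -13, -12, -10, -9, -6, -2, 0, 11, 12, 13, 14, 15, 17, 36, 38, 40}, so |A + A| = 21. Thus K = 21/6 = 7/2. For comparison, the minimum possible |A + A| over all 6-element sets is 2·6 − 1 = 11 (so min K = 11/6), attained only by arithmetic progressions.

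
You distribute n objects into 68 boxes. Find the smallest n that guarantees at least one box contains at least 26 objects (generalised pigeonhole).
n = (26 − 1)·68 + 1 = 1701

By the generalised pigeonhole principle, to guarantee some box contains ≥ r objects we need more than (r − 1) · k objects total. Threshold: n = (r − 1) · k + 1. With r = 26 and k = 68: n = 25 · 68 + 1 = 1700 + 1 = 1701. For n = 1700 = 25 · 68, we can put exactly 25 objects in every box, avoiding 26 in any single one — so 1701 is tight.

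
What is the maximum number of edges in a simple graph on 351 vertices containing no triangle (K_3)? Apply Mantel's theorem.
ex(351, K_3) = ⌊351^2/4⌋ = 30800

Mantel (1907): a triangle-free graph on n vertices has at most ⌊n^2/4⌋ edges, with equality for the complete bipartite graph K_{⌊n/2⌋, ⌈n/2⌉}. For n = 351: ⌊351^2/4⌋ = ⌊123201/4⌋ = 30800. The extremal graph is K_{175, 176}, which has 175·176 = 30800 edges.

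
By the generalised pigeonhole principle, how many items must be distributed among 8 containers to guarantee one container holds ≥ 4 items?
n = (4 − 1)·8 + 1 = 25

By the generalised pigeonhole principle, to guarantee some box contains ≥ r objects we need more than (r − 1) · k objects total. Threshold: n = (r − 1) · k + 1. With r = 4 and k = 8: n = 3 · 8 + 1 = 24 + 1 = 25. For n = 24 = 3 · 8, we can put exactly 3 objects in every box, avoiding 4 in any single one — so 25 is tight.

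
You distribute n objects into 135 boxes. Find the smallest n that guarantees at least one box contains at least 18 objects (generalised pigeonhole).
n = (18 − 1)·135 + 1 = 2296

By the generalised pigeonhole principle, to guarantee some box contains ≥ r objects we need more than (r − 1) · k objects total. Threshold: n = (r − 1) · k + 1. With r = 18 and k = 135: n = 17 · 135 + 1 = 2295 + 1 = 2296. For n = 2295 = 17 · 135, we can put exactly 17 objects in every box, avoiding 18 in any single one — so 2296 is tight.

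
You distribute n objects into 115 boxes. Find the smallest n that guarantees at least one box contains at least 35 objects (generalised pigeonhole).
n = (35 − 1)·115 + 1 = 3911

By the generalised pigeonhole principle, to guarantee some box contains ≥ r objects we need more than (r − 1) · k objects total. Threshold: n = (r − 1) · k + 1. With r = 35 and k = 115: n = 34 · 115 + 1 = 3910 + 1 = 3911. For n = 3910 = 34 · 115, we can put exactly 34 objects in every box, avoiding 35 in any single one — so 3911 is tight.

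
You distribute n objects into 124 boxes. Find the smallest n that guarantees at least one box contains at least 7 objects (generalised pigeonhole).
n = (7 − 1)·124 + 1 = 745

By the generalised pigeonhole principle, to guarantee some box contains ≥ r objects we need more than (r − 1) · k objects total. Threshold: n = (r − 1) · k + 1. With r = 7 and k = 124: n = 6 · 124 + 1 = 744 + 1 = 745. For n = 744 = 6 · 124, we can put exactly 6 objects in every box, avoiding 7 in any single one — so 745 is tight.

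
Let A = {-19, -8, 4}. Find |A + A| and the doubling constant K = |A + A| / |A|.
K = |A + A| / |A| = 6/3 = 2

Enumerate A + A = {a + b : a, b ∈ A}. With |A| = 3, there are |A|^2 = 9 ordered sum pairs; collecting distinct values, A + A = {-38, -27, -16, -15, -4, 8}, so |A + A| = 6. Thus K = 6/3 = 2. For comparison, the minimum possible |A + A| over all 3-element sets is 2·3 − 1 = 5 (so min K = 5/3), attained only by arithmetic progressions.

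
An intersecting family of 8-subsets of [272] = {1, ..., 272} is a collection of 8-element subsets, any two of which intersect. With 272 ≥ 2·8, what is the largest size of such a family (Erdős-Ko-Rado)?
max |F| = C(271, 7) = 19698282637155

Erdős-Ko-Rado (1961): when n ≥ 2k, max |F| = C(n−1, k−1). The bound is attained by the star {A : i ∈ A} for any fixed i ∈ [n]. Here C(272−1, 8−1) = C(271, 7) = 19698282637155.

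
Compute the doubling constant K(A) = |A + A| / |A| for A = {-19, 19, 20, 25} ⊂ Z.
K = |A + A| / |A| = 10/4 = 5/2

Enumerate A + A = {a + b : a, b ∈ A}. With |A| = 4, there are |A|^2 = 16 ordered sum pairs; collecting distinct values, A + A = {-38, 0, 1, 6, 38, 39, 40, 44, 45, 50}, so |A + A| = 10. Thus K = 10/4 = 5/2. For comparison, the minimum possible |A + A| over all 4-element sets is 2·4 − 1 = 7 (so min K = 7/4), attained only by arithmetic progressions.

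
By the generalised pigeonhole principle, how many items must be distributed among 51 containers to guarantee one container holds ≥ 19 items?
n = (19 − 1)·51 + 1 = 919

By the generalised pigeonhole principle, to guarantee some box contains ≥ r objects we need more than (r − 1) · k objects total. Threshold: n = (r − 1) · k + 1. With r = 19 and k = 51: n = 18 · 51 + 1 = 918 + 1 = 919. For n = 918 = 18 · 51, we can put exactly 18 objects in every box, avoiding 19 in any single one — so 919 is tight.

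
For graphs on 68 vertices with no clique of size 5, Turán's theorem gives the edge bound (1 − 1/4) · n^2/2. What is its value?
Turán density bound = (3/4) · 68^2/2 = 1734

Turán's theorem: ex(n, K_{r+1}) is achieved by the complete r-partite Turán graph T(n, r) with parts as balanced as possible, and is at most (1 − 1/r) · n^2/2. For r = 4, n = 68: the density bound is (3/4) · 4624/2 = 1734. Since 4 ∣ 68, the Turán graph T(68, 4) has parts of equal size 17, and its edge count e(T(68, 4)) = 1734 attains the density bound exactly.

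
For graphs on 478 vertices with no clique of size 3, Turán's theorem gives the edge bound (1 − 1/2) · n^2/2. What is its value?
Turán density bound = (1/2) · 478^2/2 = 57121

Turán's theorem: ex(n, K_{r+1}) is achieved by the complete r-partite Turán graph T(n, r) with parts as balanced as possible, and is at most (1 − 1/r) · n^2/2. For r = 2, n = 478: the density bound is (1/2) · 228484/2 = 57121. Since 2 ∣ 478, the Turán graph T(478, 2) has parts of equal size 239, and its edge count e(T(478, 2)) = 57121 attains the density bound exactly.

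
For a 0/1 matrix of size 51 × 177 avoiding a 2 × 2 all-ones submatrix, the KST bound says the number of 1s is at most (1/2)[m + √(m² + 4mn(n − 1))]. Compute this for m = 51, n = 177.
z(51, 177; 2, 2) ≤ (1/2)[51 + √(51² + 4·51·177·176)] = (1/2)[51 + √6357609] = 1286.215

Kővári–Sós–Turán: let r_1, ..., r_51 be the row sums and z = Σ r_i the total number of 1s. Each pair of columns can share at most one row with both entries 1 (else a 2×2 all-ones block appears), so Σ_i C(r_i, 2) ≤ C(177, 2) = 15576. By convexity Σ_i C(r_i, 2) ≥ 51·C(z/51, 2) = z(z − 51)/(2·51), giving z² − 51z − 51·177·176 ≤ 0 and hence z ≤ (1/2)[51 + √(2601 + 4·1588752)] = (1/2)[51 + √6357609] ≈ (1/2)(51 + 2521.43) = 1286.215.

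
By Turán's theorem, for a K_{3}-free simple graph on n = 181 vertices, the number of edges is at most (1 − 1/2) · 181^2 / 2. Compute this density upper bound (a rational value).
Turán density bound = (1/2) · 181^2/2 = 32761/4 ≈ 8190.25

Turán's theorem: ex(n, K_{r+1}) is achieved by the complete r-partite Turán graph T(n, r) with parts as balanced as possible, and is at most (1 − 1/r) · n^2/2. For r = 2, n = 181: the density bound is (1/2) · 32761/2 = 32761/4 ≈ 8190.25. The integer-valued extremum is e(T(181, 2)) = 8190, which is strictly less than the density bound 32761/4 since 2 ∤ 181 (the parts of T(181, 2) cannot all be equal).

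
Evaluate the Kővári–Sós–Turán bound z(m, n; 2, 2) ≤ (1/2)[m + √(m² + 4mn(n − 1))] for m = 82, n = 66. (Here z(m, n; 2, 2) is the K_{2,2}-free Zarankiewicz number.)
z(82, 66; 2, 2) ≤ (1/2)[82 + √(82² + 4·82·66·65)] = (1/2)[82 + √1413844] = 635.5259

Kővári–Sós–Turán: let r_1, ..., r_82 be the row sums and z = Σ r_i the total number of 1s. Each pair of columns can share at most one row with both entries 1 (else a 2×2 all-ones block appears), so Σ_i C(r_i, 2) ≤ C(66, 2) = 2145. By convexity Σ_i C(r_i, 2) ≥ 82·C(z/82, 2) = z(z − 82)/(2·82), giving z² − 82z − 82·66·65 ≤ 0 and hence z ≤ (1/2)[82 + √(6724 + 4·351780)] = (1/2)[82 + √1413844] ≈ (1/2)(82 + 1189.0517) = 635.5259.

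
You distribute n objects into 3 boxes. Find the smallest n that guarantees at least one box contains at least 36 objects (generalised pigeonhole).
n = (36 − 1)·3 + 1 = 106

By the generalised pigeonhole principle, to guarantee some box contains ≥ r objects we need more than (r − 1) · k objects total. Threshold: n = (r − 1) · k + 1. With r = 36 and k = 3: n = 35 · 3 + 1 = 105 + 1 = 106. For n = 105 = 35 · 3, we can put exactly 35 objects in every box, avoiding 36 in any single one — so 106 is tight.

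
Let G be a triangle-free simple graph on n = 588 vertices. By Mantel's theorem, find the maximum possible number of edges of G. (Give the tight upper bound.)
ex(588, K_3) = ⌊588^2/4⌋ = 86436

Mantel (1907): a triangle-free graph on n vertices has at most ⌊n^2/4⌋ edges, with equality for the complete bipartite graph K_{⌊n/2⌋, ⌈n/2⌉}. For n = 588: ⌊588^2/4⌋ = ⌊345744/4⌋ = 86436. The extremal graph is K_{294, 294}, which has 294·294 = 86436 edges.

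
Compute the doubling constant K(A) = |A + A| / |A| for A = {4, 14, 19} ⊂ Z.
K = |A + A| / |A| = 6/3 = 2

Enumerate A + A = {a + b : a, b ∈ A}. With |A| = 3, there are |A|^2 = 9 ordered sum pairs; collecting distinct values, A + A = {8, 18, 23, 28, 33, 38}, so |A + A| = 6. Thus K = 6/3 = 2. For comparison, the minimum possible |A + A| over all 3-element sets is 2·3 − 1 = 5 (so min K = 5/3), attained only by arithmetic progressions.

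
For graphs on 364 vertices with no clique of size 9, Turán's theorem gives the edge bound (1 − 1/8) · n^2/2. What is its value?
Turán density bound = (7/8) · 364^2/2 = 57967

Turán's theorem: ex(n, K_{r+1}) is achieved by the complete r-partite Turán graph T(n, r) with parts as balanced as possible, and is at most (1 − 1/r) · n^2/2. For r = 8, n = 364: the density bound is (7/8) · 132496/2 = 57967. The integer-valued extremum is e(T(364, 8)) = 57966, which is strictly less than the density bound 57967 since 8 ∤ 364 (the parts of T(364, 8) cannot all be equal).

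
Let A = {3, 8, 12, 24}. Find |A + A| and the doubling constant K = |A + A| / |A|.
K = |A + A| / |A| = 10/4 = 5/2

Enumerate A + A = {a + b : a, b ∈ A}. With |A| = 4, there are |A|^2 = 16 ordered sum pairs; collecting distinct values, A + A = {6, 11, 15, 16, 20, 24, 27, 32, 36, 48}, so |A + A| = 10. Thus K = 10/4 = 5/2. For comparison, the minimum possible |A + A| over all 4-element sets is 2·4 − 1 = 7 (so min K = 7/4), attained only by arithmetic progressions.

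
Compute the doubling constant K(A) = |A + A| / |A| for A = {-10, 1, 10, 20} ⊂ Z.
K = |A + A| / |A| = 10/4 = 5/2

Enumerate A + A = {a + b : a, b ∈ A}. With |A| = 4, there are |A|^2 = 16 ordered sum pairs; collecting distinct values, A + A = {-20, -9, 0, 2, 10, 11, 20, 21, 30, 40}, so |A + A| = 10. Thus K = 10/4 = 5/2. For comparison, the minimum possible |A + A| over all 4-element sets is 2·4 − 1 = 7 (so min K = 7/4), attained only by arithmetic progressions.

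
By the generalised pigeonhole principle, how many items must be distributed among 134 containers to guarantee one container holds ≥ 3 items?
n = (3 − 1)·134 + 1 = 269

By the generalised pigeonhole principle, to guarantee some box contains ≥ r objects we need more than (r − 1) · k objects total. Threshold: n = (r − 1) · k + 1. With r = 3 and k = 134: n = 2 · 134 + 1 = 268 + 1 = 269. For n = 268 = 2 · 134, we can put exactly 2 objects in every box, avoiding 3 in any single one — so 269 is tight.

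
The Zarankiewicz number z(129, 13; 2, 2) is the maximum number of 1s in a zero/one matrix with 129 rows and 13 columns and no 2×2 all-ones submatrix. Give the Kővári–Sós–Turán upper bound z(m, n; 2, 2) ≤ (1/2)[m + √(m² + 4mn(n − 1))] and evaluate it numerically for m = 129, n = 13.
z(129, 13; 2, 2) ≤ (1/2)[129 + √(129² + 4·129·13·12)] = (1/2)[129 + √97137] = 220.334

Kővári–Sós–Turán: let r_1, ..., r_129 be the row sums and z = Σ r_i the total number of 1s. Each pair of columns can share at most one row with both entries 1 (else a 2×2 all-ones block appears), so Σ_i C(r_i, 2) ≤ C(13, 2) = 78. By convexity Σ_i C(r_i, 2) ≥ 129·C(z/129, 2) = z(z − 129)/(2·129), giving z² − 129z − 129·13·12 ≤ 0 and hence z ≤ (1/2)[129 + √(16641 + 4·20124)] = (1/2)[129 + √97137] ≈ (1/2)(129 + 311.6681) = 220.334.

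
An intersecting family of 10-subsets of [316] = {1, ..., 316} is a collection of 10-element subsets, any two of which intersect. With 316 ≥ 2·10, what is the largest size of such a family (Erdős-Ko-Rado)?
max |F| = C(315, 9) = 74980055027883005

Erdős-Ko-Rado (1961): when n ≥ 2k, max |F| = C(n−1, k−1). The bound is attained by the star {A : i ∈ A} for any fixed i ∈ [n]. Here C(316−1, 10−1) = C(315, 9) = 74980055027883005.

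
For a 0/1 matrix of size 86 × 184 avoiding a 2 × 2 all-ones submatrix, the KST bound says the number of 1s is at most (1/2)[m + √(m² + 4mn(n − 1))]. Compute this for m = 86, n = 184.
z(86, 184; 2, 2) ≤ (1/2)[86 + √(86² + 4·86·184·183)] = (1/2)[86 + √11590564] = 1745.2459

Kővári–Sós–Turán: let r_1, ..., r_86 be the row sums and z = Σ r_i the total number of 1s. Each pair of columns can share at most one row with both entries 1 (else a 2×2 all-ones block appears), so Σ_i C(r_i, 2) ≤ C(184, 2) = 16836. By convexity Σ_i C(r_i, 2) ≥ 86·C(z/86, 2) = z(z − 86)/(2·86), giving z² − 86z − 86·184·183 ≤ 0 and hence z ≤ (1/2)[86 + √(7396 + 4·2895792)] = (1/2)[86 + √11590564] ≈ (1/2)(86 + 3404.4917) = 1745.2459.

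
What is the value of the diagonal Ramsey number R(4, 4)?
R(4, 4) = 18

Lower bound: an explicit 2-colouring of K_{17} (typically a Paley-type or other structured construction) avoids a red K_4 and a blue K_4, showing R(4, 4) > 17.
Upper bound: the Erdős–Szekeres recurrence R(r, t') ≤ R(r−1, t') + R(r, t'−1) yields R(4, 4) ≤ 18.
Hence R(4, 4) = 18.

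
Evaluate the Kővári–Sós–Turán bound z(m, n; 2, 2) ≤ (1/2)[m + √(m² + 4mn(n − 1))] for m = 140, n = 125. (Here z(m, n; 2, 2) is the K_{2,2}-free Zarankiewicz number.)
z(140, 125; 2, 2) ≤ (1/2)[140 + √(140² + 4·140·125·124)] = (1/2)[140 + √8699600] = 1544.7542

Kővári–Sós–Turán: let r_1, ..., r_140 be the row sums and z = Σ r_i the total number of 1s. Each pair of columns can share at most one row with both entries 1 (else a 2×2 all-ones block appears), so Σ_i C(r_i, 2) ≤ C(125, 2) = 7750. By convexity Σ_i C(r_i, 2) ≥ 140·C(z/140, 2) = z(z − 140)/(2·140), giving z² − 140z − 140·125·124 ≤ 0 and hence z ≤ (1/2)[140 + √(19600 + 4·2170000)] = (1/2)[140 + √8699600] ≈ (1/2)(140 + 2949.5084) = 1544.7542.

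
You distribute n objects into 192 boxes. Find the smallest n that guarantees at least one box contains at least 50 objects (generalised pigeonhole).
n = (50 − 1)·192 + 1 = 9409

By the generalised pigeonhole principle, to guarantee some box contains ≥ r objects we need more than (r − 1) · k objects total. Threshold: n = (r − 1) · k + 1. With r = 50 and k = 192: n = 49 · 192 + 1 = 9408 + 1 = 9409. For n = 9408 = 49 · 192, we can put exactly 49 objects in every box, avoiding 50 in any single one — so 9409 is tight.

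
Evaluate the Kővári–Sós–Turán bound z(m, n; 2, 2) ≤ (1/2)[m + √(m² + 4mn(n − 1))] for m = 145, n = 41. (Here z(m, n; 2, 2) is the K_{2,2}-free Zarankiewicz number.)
z(145, 41; 2, 2) ≤ (1/2)[145 + √(145² + 4·145·41·40)] = (1/2)[145 + √972225] = 565.5074

Kővári–Sós–Turán: let r_1, ..., r_145 be the row sums and z = Σ r_i the total number of 1s. Each pair of columns can share at most one row with both entries 1 (else a 2×2 all-ones block appears), so Σ_i C(r_i, 2) ≤ C(41, 2) = 820. By convexity Σ_i C(r_i, 2) ≥ 145·C(z/145, 2) = z(z − 145)/(2·145), giving z² − 145z − 145·41·40 ≤ 0 and hence z ≤ (1/2)[145 + √(21025 + 4·237800)] = (1/2)[145 + √972225] ≈ (1/2)(145 + 986.0147) = 565.5074.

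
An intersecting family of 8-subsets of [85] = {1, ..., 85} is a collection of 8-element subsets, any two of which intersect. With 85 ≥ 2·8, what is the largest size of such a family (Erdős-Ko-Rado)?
max |F| = C(84, 7) = 4529365776

The Erdős-Ko-Rado theorem states: for n ≥ 2k, an intersecting family of k-subsets of an n-element set has size at most C(n − 1, k − 1), with equality for 'star' families {A ⊆ [n] : |A| = k, i ∈ A} (fix an element i). For n = 85, k = 8: C(84, 7) = 4529365776.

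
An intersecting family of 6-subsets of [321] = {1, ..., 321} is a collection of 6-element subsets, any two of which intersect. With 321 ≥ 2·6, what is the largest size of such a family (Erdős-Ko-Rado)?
max |F| = C(320, 5) = 27097728064

Erdős-Ko-Rado (1961): when n ≥ 2k, max |F| = C(n−1, k−1). The bound is attained by the star {A : i ∈ A} for any fixed i ∈ [n]. Here C(321−1, 6−1) = C(320, 5) = 27097728064.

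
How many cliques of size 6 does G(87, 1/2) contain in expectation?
E[# K_6] = C(87, 6) · (1/2)^C(6, 2) = 504981379 / 2^15 ≈ 15410.808685

For each 6-subset S of vertices (there are C(87, 6) = 504981379 such S), let X_S = 1 if S induces a K_6 (all C(6, 2) = 15 edges present). Then P(X_S = 1) = (1/2)^15 = 1/32768. By linearity of expectation, E[# K_6] = C(87, 6) · (1/2)^15 = 504981379 / 32768 ≈ 15410.808685.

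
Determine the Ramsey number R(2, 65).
R(2, 65) = 65

R(2, k) = k for all k ≥ 2: in a 2-colouring of K_k, either some edge is red (a red K_2) or all edges are blue (a blue K_k). And K_{64} coloured all-blue has no blue K_65, so R(2, 65) > 64. Hence R(2, 65) = 65.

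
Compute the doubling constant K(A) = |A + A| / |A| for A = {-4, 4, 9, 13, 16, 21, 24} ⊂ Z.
K = |A + A| / |A| = 24/7

Enumerate A + A = {a + b : a, b ∈ A}. With |A| = 7, there are |A|^2 = 49 ordered sum pairs; collecting distinct values, A + A = {-8, 0, 5, 8, 9, 12, 13, 17, 18, 20, 22, 25, 26, 28, 29, 30, 32, 33, 34, 37, 40, 42, 45, 48}, so |A + A| = 24. Thus K = 24/7. For comparison, the minimum possible |A + A| over all 7-element sets is 2·7 − 1 = 13 (so min K = 13/7), attained only by arithmetic progressions.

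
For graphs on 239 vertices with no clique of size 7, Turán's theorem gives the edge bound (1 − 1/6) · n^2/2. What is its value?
Turán density bound = (5/6) · 239^2/2 = 285605/12 ≈ 23800.4167

Turán's theorem: ex(n, K_{r+1}) is achieved by the complete r-partite Turán graph T(n, r) with parts as balanced as possible, and is at most (1 − 1/r) · n^2/2. For r = 6, n = 239: the density bound is (5/6) · 57121/2 = 285605/12 ≈ 23800.4167. The integer-valued extremum is e(T(239, 6)) = 23800, which is strictly less than the density bound 285605/12 since 6 ∤ 239 (the parts of T(239, 6) cannot all be equal).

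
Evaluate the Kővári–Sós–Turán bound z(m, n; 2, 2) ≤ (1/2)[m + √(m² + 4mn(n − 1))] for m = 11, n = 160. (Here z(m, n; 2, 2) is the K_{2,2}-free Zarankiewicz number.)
z(11, 160; 2, 2) ≤ (1/2)[11 + √(11² + 4·11·160·159)] = (1/2)[11 + √1119481] = 534.5276

Kővári–Sós–Turán: let r_1, ..., r_11 be the row sums and z = Σ r_i the total number of 1s. Each pair of columns can share at most one row with both entries 1 (else a 2×2 all-ones block appears), so Σ_i C(r_i, 2) ≤ C(160, 2) = 12720. By convexity Σ_i C(r_i, 2) ≥ 11·C(z/11, 2) = z(z − 11)/(2·11), giving z² − 11z − 11·160·159 ≤ 0 and hence z ≤ (1/2)[11 + √(121 + 4·279840)] = (1/2)[11 + √1119481] ≈ (1/2)(11 + 1058.0553) = 534.5276.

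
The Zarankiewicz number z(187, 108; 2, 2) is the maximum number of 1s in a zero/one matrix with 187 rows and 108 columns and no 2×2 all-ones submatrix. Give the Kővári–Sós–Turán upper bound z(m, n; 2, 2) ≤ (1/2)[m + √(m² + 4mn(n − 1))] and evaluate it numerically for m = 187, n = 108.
z(187, 108; 2, 2) ≤ (1/2)[187 + √(187² + 4·187·108·107)] = (1/2)[187 + √8678857] = 1566.495

Kővári–Sós–Turán: let r_1, ..., r_187 be the row sums and z = Σ r_i the total number of 1s. Each pair of columns can share at most one row with both entries 1 (else a 2×2 all-ones block appears), so Σ_i C(r_i, 2) ≤ C(108, 2) = 5778. By convexity Σ_i C(r_i, 2) ≥ 187·C(z/187, 2) = z(z − 187)/(2·187), giving z² − 187z − 187·108·107 ≤ 0 and hence z ≤ (1/2)[187 + √(34969 + 4·2160972)] = (1/2)[187 + √8678857] ≈ (1/2)(187 + 2945.99) = 1566.495.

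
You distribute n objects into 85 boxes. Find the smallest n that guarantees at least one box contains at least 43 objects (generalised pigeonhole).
n = (43 − 1)·85 + 1 = 3571

By the generalised pigeonhole principle, to guarantee some box contains ≥ r objects we need more than (r − 1) · k objects total. Threshold: n = (r − 1) · k + 1. With r = 43 and k = 85: n = 42 · 85 + 1 = 3570 + 1 = 3571. For n = 3570 = 42 · 85, we can put exactly 42 objects in every box, avoiding 43 in any single one — so 3571 is tight.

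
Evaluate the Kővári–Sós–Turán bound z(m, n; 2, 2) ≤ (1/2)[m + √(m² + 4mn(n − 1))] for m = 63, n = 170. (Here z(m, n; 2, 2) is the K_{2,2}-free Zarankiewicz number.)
z(63, 170; 2, 2) ≤ (1/2)[63 + √(63² + 4·63·170·169)] = (1/2)[63 + √7243929] = 1377.2274

Kővári–Sós–Turán: let r_1, ..., r_63 be the row sums and z = Σ r_i the total number of 1s. Each pair of columns can share at most one row with both entries 1 (else a 2×2 all-ones block appears), so Σ_i C(r_i, 2) ≤ C(170, 2) = 14365. By convexity Σ_i C(r_i, 2) ≥ 63·C(z/63, 2) = z(z − 63)/(2·63), giving z² − 63z − 63·170·169 ≤ 0 and hence z ≤ (1/2)[63 + √(3969 + 4·1809990)] = (1/2)[63 + √7243929] ≈ (1/2)(63 + 2691.4548) = 1377.2274.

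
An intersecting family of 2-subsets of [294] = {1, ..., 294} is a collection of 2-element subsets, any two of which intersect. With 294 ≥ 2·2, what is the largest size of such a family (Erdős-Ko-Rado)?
max |F| = C(293, 1) = 293

Erdős-Ko-Rado (1961): when n ≥ 2k, max |F| = C(n−1, k−1). The bound is attained by the star {A : i ∈ A} for any fixed i ∈ [n]. Here C(294−1, 2−1) = C(293, 1) = 293.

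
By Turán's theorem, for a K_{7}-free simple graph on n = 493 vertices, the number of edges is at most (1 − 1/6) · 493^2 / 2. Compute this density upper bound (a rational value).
Turán density bound = (5/6) · 493^2/2 = 1215245/12 ≈ 101270.4167

Turán's theorem: ex(n, K_{r+1}) is achieved by the complete r-partite Turán graph T(n, r) with parts as balanced as possible, and is at most (1 − 1/r) · n^2/2. For r = 6, n = 493: the density bound is (5/6) · 243049/2 = 1215245/12 ≈ 101270.4167. The integer-valued extremum is e(T(493, 6)) = 101270, which is strictly less than the density bound 1215245/12 since 6 ∤ 493 (the parts of T(493, 6) cannot all be equal).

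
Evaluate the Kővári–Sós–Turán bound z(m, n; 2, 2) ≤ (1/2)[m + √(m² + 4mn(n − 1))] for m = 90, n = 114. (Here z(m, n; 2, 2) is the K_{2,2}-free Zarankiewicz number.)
z(90, 114; 2, 2) ≤ (1/2)[90 + √(90² + 4·90·114·113)] = (1/2)[90 + √4645620] = 1122.685

Kővári–Sós–Turán: let r_1, ..., r_90 be the row sums and z = Σ r_i the total number of 1s. Each pair of columns can share at most one row with both entries 1 (else a 2×2 all-ones block appears), so Σ_i C(r_i, 2) ≤ C(114, 2) = 6441. By convexity Σ_i C(r_i, 2) ≥ 90·C(z/90, 2) = z(z − 90)/(2·90), giving z² − 90z − 90·114·113 ≤ 0 and hence z ≤ (1/2)[90 + √(8100 + 4·1159380)] = (1/2)[90 + √4645620] ≈ (1/2)(90 + 2155.37) = 1122.685.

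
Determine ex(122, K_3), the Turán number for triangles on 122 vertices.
ex(122, K_3) = ⌊122^2/4⌋ = 3721

Mantel (1907): a triangle-free graph on n vertices has at most ⌊n^2/4⌋ edges, with equality for the complete bipartite graph K_{⌊n/2⌋, ⌈n/2⌉}. For n = 122: ⌊122^2/4⌋ = ⌊14884/4⌋ = 3721. The extremal graph is K_{61, 61}, which has 61·61 = 3721 edges.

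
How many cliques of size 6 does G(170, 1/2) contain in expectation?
E[# K_6] = C(170, 6) · (1/2)^C(6, 2) = 30663442810 / 2^15 = 15331721405/16384 ≈ 935774.011536

For each 6-subset S of vertices (there are C(170, 6) = 30663442810 such S), let X_S = 1 if S induces a K_6 (all C(6, 2) = 15 edges present). Then P(X_S = 1) = (1/2)^15 = 1/32768. By linearity of expectation, E[# K_6] = C(170, 6) · (1/2)^15 = 30663442810 / 32768 = 15331721405/16384 ≈ 935774.011536.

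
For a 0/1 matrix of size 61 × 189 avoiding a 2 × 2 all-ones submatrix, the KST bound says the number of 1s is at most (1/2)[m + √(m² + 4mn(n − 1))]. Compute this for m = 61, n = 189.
z(61, 189; 2, 2) ≤ (1/2)[61 + √(61² + 4·61·189·188)] = (1/2)[61 + √8673529] = 1503.0428

Kővári–Sós–Turán: let r_1, ..., r_61 be the row sums and z = Σ r_i the total number of 1s. Each pair of columns can share at most one row with both entries 1 (else a 2×2 all-ones block appears), so Σ_i C(r_i, 2) ≤ C(189, 2) = 17766. By convexity Σ_i C(r_i, 2) ≥ 61·C(z/61, 2) = z(z − 61)/(2·61), giving z² − 61z − 61·189·188 ≤ 0 and hence z ≤ (1/2)[61 + √(3721 + 4·2167452)] = (1/2)[61 + √8673529] ≈ (1/2)(61 + 2945.0856) = 1503.0428.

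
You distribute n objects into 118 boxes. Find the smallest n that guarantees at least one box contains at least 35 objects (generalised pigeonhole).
n = (35 − 1)·118 + 1 = 4013

By the generalised pigeonhole principle, to guarantee some box contains ≥ r objects we need more than (r − 1) · k objects total. Threshold: n = (r − 1) · k + 1. With r = 35 and k = 118: n = 34 · 118 + 1 = 4012 + 1 = 4013. For n = 4012 = 34 · 118, we can put exactly 34 objects in every box, avoiding 35 in any single one — so 4013 is tight.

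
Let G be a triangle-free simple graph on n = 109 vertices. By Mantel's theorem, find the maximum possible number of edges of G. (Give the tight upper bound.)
ex(109, K_3) = ⌊109^2/4⌋ = 2970

Mantel (1907): a triangle-free graph on n vertices has at most ⌊n^2/4⌋ edges, with equality for the complete bipartite graph K_{⌊n/2⌋, ⌈n/2⌉}. For n = 109: ⌊109^2/4⌋ = ⌊11881/4⌋ = 2970. The extremal graph is K_{54, 55}, which has 54·55 = 2970 edges.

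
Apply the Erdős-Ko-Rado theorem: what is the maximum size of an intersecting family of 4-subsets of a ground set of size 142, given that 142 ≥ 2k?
max |F| = C(141, 3) = 457310

The Erdős-Ko-Rado theorem states: for n ≥ 2k, an intersecting family of k-subsets of an n-element set has size at most C(n − 1, k − 1), with equality for 'star' families {A ⊆ [n] : |A| = k, i ∈ A} (fix an element i). For n = 142, k = 4: C(141, 3) = 457310.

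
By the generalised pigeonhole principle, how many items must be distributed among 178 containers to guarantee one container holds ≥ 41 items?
n = (41 − 1)·178 + 1 = 7121

By the generalised pigeonhole principle, to guarantee some box contains ≥ r objects we need more than (r − 1) · k objects total. Threshold: n = (r − 1) · k + 1. With r = 41 and k = 178: n = 40 · 178 + 1 = 7120 + 1 = 7121. For n = 7120 = 40 · 178, we can put exactly 40 objects in every box, avoiding 41 in any single one — so 7121 is tight.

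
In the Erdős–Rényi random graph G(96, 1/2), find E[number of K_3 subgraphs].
E[# K_3] = C(96, 3) · (1/2)^C(3, 2) = 142880 / 2^3 = 17860

For each 3-subset S of vertices (there are C(96, 3) = 142880 such S), let X_S = 1 if S induces a K_3 (all C(3, 2) = 3 edges present). Then P(X_S = 1) = (1/2)^3 = 1/8. By linearity of expectation, E[# K_3] = C(96, 3) · (1/2)^3 = 142880 / 8 = 17860.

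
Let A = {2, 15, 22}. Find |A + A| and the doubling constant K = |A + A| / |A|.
K = |A + A| / |A| = 6/3 = 2

Enumerate A + A = {a + b : a, b ∈ A}. With |A| = 3, there are |A|^2 = 9 ordered sum pairs; collecting distinct values, A + A = {4, 17, 24, 30, 37, 44}, so |A + A| = 6. Thus K = 6/3 = 2. For comparison, the minimum possible |A + A| over all 3-element sets is 2·3 − 1 = 5 (so min K = 5/3), attained only by arithmetic progressions.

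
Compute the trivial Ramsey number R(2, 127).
R(2, 127) = 127

R(2, k) = k for all k ≥ 2: in a 2-colouring of K_k, either some edge is red (a red K_2) or all edges are blue (a blue K_k). And K_{126} coloured all-blue has no blue K_127, so R(2, 127) > 126. Hence R(2, 127) = 127.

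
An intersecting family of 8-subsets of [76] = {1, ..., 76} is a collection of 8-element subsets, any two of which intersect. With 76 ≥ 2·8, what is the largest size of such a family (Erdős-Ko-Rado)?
max |F| = C(75, 7) = 1984829850

Erdős-Ko-Rado (1961): when n ≥ 2k, max |F| = C(n−1, k−1). The bound is attained by the star {A : i ∈ A} for any fixed i ∈ [n]. Here C(76−1, 8−1) = C(75, 7) = 1984829850.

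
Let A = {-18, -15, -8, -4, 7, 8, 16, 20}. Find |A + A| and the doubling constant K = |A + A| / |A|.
K = |A + A| / |A| = 33/8

Enumerate A + A = {a + b : a, b ∈ A}. With |A| = 8, there are |A|^2 = 64 ordered sum pairs; collecting distinct values, A + A = {-36, -33, -30, -26, -23, -22, -19, -16, -12, -11, -10, -8, -7, -2, -1, 0, 1, 2, 3, 4, 5, 8, 12, 14, 15, 16, 23, 24, 27, 28, 32, 36, 40}, so |A + A| = 33. Thus K = 33/8. For comparison, the minimum possible |A + A| over all 8-element sets is 2·8 − 1 = 15 (so min K = 15/8), attained only by arithmetic progressions.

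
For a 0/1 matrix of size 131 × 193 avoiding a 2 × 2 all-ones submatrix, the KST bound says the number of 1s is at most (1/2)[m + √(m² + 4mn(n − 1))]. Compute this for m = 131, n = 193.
z(131, 193; 2, 2) ≤ (1/2)[131 + √(131² + 4·131·193·192)] = (1/2)[131 + √19434505] = 2269.7292

Kővári–Sós–Turán: let r_1, ..., r_131 be the row sums and z = Σ r_i the total number of 1s. Each pair of columns can share at most one row with both entries 1 (else a 2×2 all-ones block appears), so Σ_i C(r_i, 2) ≤ C(193, 2) = 18528. By convexity Σ_i C(r_i, 2) ≥ 131·C(z/131, 2) = z(z − 131)/(2·131), giving z² − 131z − 131·193·192 ≤ 0 and hence z ≤ (1/2)[131 + √(17161 + 4·4854336)] = (1/2)[131 + √19434505] ≈ (1/2)(131 + 4408.4583) = 2269.7292.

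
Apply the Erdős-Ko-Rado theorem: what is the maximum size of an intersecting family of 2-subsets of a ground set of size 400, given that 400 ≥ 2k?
max |F| = C(399, 1) = 399

Erdős-Ko-Rado (1961): when n ≥ 2k, max |F| = C(n−1, k−1). The bound is attained by the star {A : i ∈ A} for any fixed i ∈ [n]. Here C(400−1, 2−1) = C(399, 1) = 399.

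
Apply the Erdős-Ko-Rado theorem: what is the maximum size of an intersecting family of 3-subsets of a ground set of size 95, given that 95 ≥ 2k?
max |F| = C(94, 2) = 4371

The Erdős-Ko-Rado theorem states: for n ≥ 2k, an intersecting family of k-subsets of an n-element set has size at most C(n − 1, k − 1), with equality for 'star' families {A ⊆ [n] : |A| = k, i ∈ A} (fix an element i). For n = 95, k = 3: C(94, 2) = 4371.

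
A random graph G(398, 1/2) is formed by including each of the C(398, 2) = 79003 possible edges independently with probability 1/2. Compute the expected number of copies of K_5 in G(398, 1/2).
E[# K_5] = C(398, 5) · (1/2)^C(5, 2) = 81148563474 / 2^10 = 40574281737/512 ≈ 79246644.017578

For each 5-subset S of vertices (there are C(398, 5) = 81148563474 such S), let X_S = 1 if S induces a K_5 (all C(5, 2) = 10 edges present). Then P(X_S = 1) = (1/2)^10 = 1/1024. By linearity of expectation, E[# K_5] = C(398, 5) · (1/2)^10 = 81148563474 / 1024 = 40574281737/512 ≈ 79246644.017578.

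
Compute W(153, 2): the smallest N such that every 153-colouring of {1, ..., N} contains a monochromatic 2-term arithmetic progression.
W(153, 2) = 153 + 1 = 154

A 2-term AP is any pair of integers, so a monochromatic 2-AP exists iff some colour is used at least twice. With 153 colours, the colouring i ↦ i on {1, ..., 153} uses each colour once, avoiding any monochromatic pair, so W(153, 2) > 153. For {1, ..., 154}, pigeonhole forces two integers of the same colour, which form a monochromatic 2-AP. Hence W(153, 2) = 154.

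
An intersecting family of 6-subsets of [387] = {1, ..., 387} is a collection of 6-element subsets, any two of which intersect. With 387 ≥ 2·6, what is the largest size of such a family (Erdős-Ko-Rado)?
max |F| = C(386, 5) = 69576110912

Erdős-Ko-Rado (1961): when n ≥ 2k, max |F| = C(n−1, k−1). The bound is attained by the star {A : i ∈ A} for any fixed i ∈ [n]. Here C(387−1, 6−1) = C(386, 5) = 69576110912.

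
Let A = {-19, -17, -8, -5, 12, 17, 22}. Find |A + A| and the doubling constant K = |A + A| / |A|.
K = |A + A| / |A| = 27/7

Enumerate A + A = {a + b : a, b ∈ A}. With |A| = 7, there are |A|^2 = 49 ordered sum pairs; collecting distinct values, A + A = {-38, -36, -34, -27, -25, -24, -22, -16, -13, -10, -7, -5, -2, 0, 3, 4, 5, 7, 9, 12, 14, 17, 24, 29, 34, 39, 44}, so |A + A| = 27. Thus K = 27/7. For comparison, the minimum possible |A + A| over all 7-element sets is 2·7 − 1 = 13 (so min K = 13/7), attained only by arithmetic progressions.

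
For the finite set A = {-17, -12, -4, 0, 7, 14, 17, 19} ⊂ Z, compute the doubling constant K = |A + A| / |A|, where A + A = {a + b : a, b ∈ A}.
K = |A + A| / |A| = 32/8 = 4

Enumerate A + A = {a + b : a, b ∈ A}. With |A| = 8, there are |A|^2 = 64 ordered sum pairs; collecting distinct values, A + A = {-34, -29, -24, -21, -17, -16, -12, -10, -8, -5, -4, -3, 0, 2, 3, 5, 7, 10, 13, 14, 15, 17, 19, 21, 24, 26, 28, 31, 33, 34, 36, 38}, so |A + A| = 32. Thus K = 32/8 = 4. For comparison, the minimum possible |A + A| over all 8-element sets is 2·8 − 1 = 15 (so min K = 15/8), attained only by arithmetic progressions.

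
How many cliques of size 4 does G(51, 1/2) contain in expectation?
E[# K_4] = C(51, 4) · (1/2)^C(4, 2) = 249900 / 2^6 = 62475/16 = 3904.6875

For each 4-subset S of vertices (there are C(51, 4) = 249900 such S), let X_S = 1 if S induces a K_4 (all C(4, 2) = 6 edges present). Then P(X_S = 1) = (1/2)^6 = 1/64. By linearity of expectation, E[# K_4] = C(51, 4) · (1/2)^6 = 249900 / 64 = 62475/16 = 3904.6875.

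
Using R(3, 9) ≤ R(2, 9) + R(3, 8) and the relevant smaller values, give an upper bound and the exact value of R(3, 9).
R(3, 9) ≤ R(2, 9) + R(3, 8) = 9 + 28 = 37; exact value R(3, 9) = 36.

The Erdős–Szekeres recurrence R(r, s) ≤ R(r−1, s) + R(r, s−1) applied to (r, s) = (3, 9) gives
  R(3, 9) ≤ R(2, 9) + R(3, 8) = 9 + 28 = 37.
(Recall R(2, k) = k and R is symmetric.) The recurrence is not tight here (it gives 37, but the exact value is R(3, 9) = 36); the tight upper bound requires a sharper argument than the simple recurrence, combined with a lower-bound construction on K_{35}.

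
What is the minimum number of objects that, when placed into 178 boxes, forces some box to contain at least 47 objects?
n = (47 − 1)·178 + 1 = 8189

By the generalised pigeonhole principle, to guarantee some box contains ≥ r objects we need more than (r − 1) · k objects total. Threshold: n = (r − 1) · k + 1. With r = 47 and k = 178: n = 46 · 178 + 1 = 8188 + 1 = 8189. For n = 8188 = 46 · 178, we can put exactly 46 objects in every box, avoiding 47 in any single one — so 8189 is tight.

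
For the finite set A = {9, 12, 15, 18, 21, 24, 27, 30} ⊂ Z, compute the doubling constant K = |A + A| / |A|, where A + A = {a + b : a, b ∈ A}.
K = |A + A| / |A| = 15/8

Enumerate A + A = {a + b : a, b ∈ A}. With |A| = 8, there are |A|^2 = 64 ordered sum pairs; collecting distinct values, A + A = {18, 21, 24, 27, 30, 33, 36, 39, 42, 45, 48, 51, 54, 57, 60}, so |A + A| = 15. Thus K = 15/8. Here |A + A| = 2|A| − 1 = 15, the minimum possible — so K = 15/8 is minimal, which holds iff A is an arithmetic progression.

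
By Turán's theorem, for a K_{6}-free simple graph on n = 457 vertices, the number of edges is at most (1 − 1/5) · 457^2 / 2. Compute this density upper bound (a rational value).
Turán density bound = (4/5) · 457^2/2 = 417698/5 ≈ 83539.6

Turán's theorem: ex(n, K_{r+1}) is achieved by the complete r-partite Turán graph T(n, r) with parts as balanced as possible, and is at most (1 − 1/r) · n^2/2. For r = 5, n = 457: the density bound is (4/5) · 208849/2 = 417698/5 ≈ 83539.6. The integer-valued extremum is e(T(457, 5)) = 83539, which is strictly less than the density bound 417698/5 since 5 ∤ 457 (the parts of T(457, 5) cannot all be equal).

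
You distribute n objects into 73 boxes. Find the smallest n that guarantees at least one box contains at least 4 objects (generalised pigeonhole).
n = (4 − 1)·73 + 1 = 220

By the generalised pigeonhole principle, to guarantee some box contains ≥ r objects we need more than (r − 1) · k objects total. Threshold: n = (r − 1) · k + 1. With r = 4 and k = 73: n = 3 · 73 + 1 = 219 + 1 = 220. For n = 219 = 3 · 73, we can put exactly 3 objects in every box, avoiding 4 in any single one — so 220 is tight.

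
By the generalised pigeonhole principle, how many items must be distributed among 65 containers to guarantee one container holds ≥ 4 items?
n = (4 − 1)·65 + 1 = 196

By the generalised pigeonhole principle, to guarantee some box contains ≥ r objects we need more than (r − 1) · k objects total. Threshold: n = (r − 1) · k + 1. With r = 4 and k = 65: n = 3 · 65 + 1 = 195 + 1 = 196. For n = 195 = 3 · 65, we can put exactly 3 objects in every box, avoiding 4 in any single one — so 196 is tight.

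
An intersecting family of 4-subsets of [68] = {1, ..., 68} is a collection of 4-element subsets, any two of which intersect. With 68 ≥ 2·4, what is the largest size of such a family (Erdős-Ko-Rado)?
max |F| = C(67, 3) = 47905

Erdős-Ko-Rado (1961): when n ≥ 2k, max |F| = C(n−1, k−1). The bound is attained by the star {A : i ∈ A} for any fixed i ∈ [n]. Here C(68−1, 4−1) = C(67, 3) = 47905.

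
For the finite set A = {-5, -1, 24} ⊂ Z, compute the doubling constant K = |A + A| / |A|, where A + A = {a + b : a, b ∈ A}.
K = |A + A| / |A| = 6/3 = 2

Enumerate A + A = {a + b : a, b ∈ A}. With |A| = 3, there are |A|^2 = 9 ordered sum pairs; collecting distinct values, A + A = {-10, -6, -2, 19, 23, 48}, so |A + A| = 6. Thus K = 6/3 = 2. For comparison, the minimum possible |A + A| over all 3-element sets is 2·3 − 1 = 5 (so min K = 5/3), attained only by arithmetic progressions.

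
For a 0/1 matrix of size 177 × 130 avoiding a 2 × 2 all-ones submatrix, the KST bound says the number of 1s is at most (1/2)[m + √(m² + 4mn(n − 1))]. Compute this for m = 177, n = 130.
z(177, 130; 2, 2) ≤ (1/2)[177 + √(177² + 4·177·130·129)] = (1/2)[177 + √11904489] = 1813.6441

Kővári–Sós–Turán: let r_1, ..., r_177 be the row sums and z = Σ r_i the total number of 1s. Each pair of columns can share at most one row with both entries 1 (else a 2×2 all-ones block appears), so Σ_i C(r_i, 2) ≤ C(130, 2) = 8385. By convexity Σ_i C(r_i, 2) ≥ 177·C(z/177, 2) = z(z − 177)/(2·177), giving z² − 177z − 177·130·129 ≤ 0 and hence z ≤ (1/2)[177 + √(31329 + 4·2968290)] = (1/2)[177 + √11904489] ≈ (1/2)(177 + 3450.2882) = 1813.6441.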